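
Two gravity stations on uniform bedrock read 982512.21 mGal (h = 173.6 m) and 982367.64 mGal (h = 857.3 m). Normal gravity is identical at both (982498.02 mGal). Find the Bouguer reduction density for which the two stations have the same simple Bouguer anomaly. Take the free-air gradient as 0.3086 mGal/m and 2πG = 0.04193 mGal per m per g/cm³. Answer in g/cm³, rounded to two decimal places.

Δg_obs = 982367.64 − 982512.21 = -144.57 mGal over Δh = 857.3 − 173.6 = 683.7 m
Equal Bouguer anomalies ⇒ Δg_obs + (0.3086 − 0.04193ρ)·Δh = 0
0.3086 − 0.04193ρ = −Δg_obs/Δh = 0.21145
ρ = (0.3086 − 0.21145) / 0.04193 = 2.32 g/cm³

2.32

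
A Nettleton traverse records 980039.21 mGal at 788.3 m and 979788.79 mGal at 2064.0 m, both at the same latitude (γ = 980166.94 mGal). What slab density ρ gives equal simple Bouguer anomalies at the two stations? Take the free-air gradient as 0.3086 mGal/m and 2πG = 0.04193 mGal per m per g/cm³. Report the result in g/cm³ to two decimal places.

Δg_obs = 979788.79 − 980039.21 = -250.42 mGal over Δh = 2064.0 − 788.3 = 1275.7 m
Equal Bouguer anomalies ⇒ Δg_obs + (0.3086 − 0.04193ρ)·Δh = 0
0.3086 − 0.04193ρ = −Δg_obs/Δh = 0.19630
ρ = (0.3086 − 0.19630) / 0.04193 = 2.68 g/cm³

2.68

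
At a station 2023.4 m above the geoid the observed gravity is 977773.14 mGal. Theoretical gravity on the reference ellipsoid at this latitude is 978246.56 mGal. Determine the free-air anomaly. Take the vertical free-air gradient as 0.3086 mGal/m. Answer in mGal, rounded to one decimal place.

151.0

Free-air correction = 0.3086 × 2023.4 = 624.42 mGal
Free-air anomaly = 977773.14 − 978246.56 + (624.42) = 151.00 mGal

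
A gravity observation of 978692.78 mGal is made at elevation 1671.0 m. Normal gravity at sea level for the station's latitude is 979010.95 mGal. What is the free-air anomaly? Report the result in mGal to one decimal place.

Free-air correction = 0.3086 × 1671.0 = 515.67 mGal
Free-air anomaly = 978692.78 − 979010.95 + (515.67) = 197.50 mGal

197.5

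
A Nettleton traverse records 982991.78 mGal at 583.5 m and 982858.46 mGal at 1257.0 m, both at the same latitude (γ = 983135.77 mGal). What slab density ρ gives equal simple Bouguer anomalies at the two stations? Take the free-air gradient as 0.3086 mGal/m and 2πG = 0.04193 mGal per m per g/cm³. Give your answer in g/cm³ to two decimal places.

2.64

Δg_obs = 982858.46 − 982991.78 = -133.32 mGal over Δh = 1257.0 − 583.5 = 673.5 m
Equal Bouguer anomalies ⇒ Δg_obs + (0.3086 − 0.04193ρ)·Δh = 0
0.3086 − 0.04193ρ = −Δg_obs/Δh = 0.19795
ρ = (0.3086 − 0.19795) / 0.04193 = 2.64 g/cm³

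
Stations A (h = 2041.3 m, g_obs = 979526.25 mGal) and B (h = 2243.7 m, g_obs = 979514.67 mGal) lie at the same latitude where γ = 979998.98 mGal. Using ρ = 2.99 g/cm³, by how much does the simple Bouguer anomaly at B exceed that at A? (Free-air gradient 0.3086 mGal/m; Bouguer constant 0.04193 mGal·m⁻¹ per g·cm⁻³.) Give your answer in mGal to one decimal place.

25.5

Δg_SB(A) = 979526.25 − 979998.98 + 0.3086×2041.3 − 0.04193×2.99×2041.3 = -98.70 mGal
Δg_SB(B) = 979514.67 − 979998.98 + 0.3086×2243.7 − 0.04193×2.99×2243.7 = -73.20 mGal
Difference = -73.20 − (-98.70) = 25.50 mGal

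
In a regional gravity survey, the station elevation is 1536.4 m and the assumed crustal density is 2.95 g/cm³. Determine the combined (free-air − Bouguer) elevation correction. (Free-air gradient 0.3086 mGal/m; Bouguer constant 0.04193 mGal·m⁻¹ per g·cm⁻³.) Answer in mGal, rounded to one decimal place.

Combined gradient = 0.3086 − 0.04193 × 2.95 = 0.1849065 mGal/m
Combined elevation correction = 0.1849065 × 1536.4 = 284.1 mGal

284.1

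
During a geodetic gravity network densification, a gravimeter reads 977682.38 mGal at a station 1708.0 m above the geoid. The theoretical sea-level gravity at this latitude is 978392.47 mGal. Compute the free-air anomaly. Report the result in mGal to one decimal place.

Free-air correction = 0.3086 × 1708.0 = 527.09 mGal
Free-air anomaly = 977682.38 − 978392.47 + (527.09) = -183.00 mGal

-183.0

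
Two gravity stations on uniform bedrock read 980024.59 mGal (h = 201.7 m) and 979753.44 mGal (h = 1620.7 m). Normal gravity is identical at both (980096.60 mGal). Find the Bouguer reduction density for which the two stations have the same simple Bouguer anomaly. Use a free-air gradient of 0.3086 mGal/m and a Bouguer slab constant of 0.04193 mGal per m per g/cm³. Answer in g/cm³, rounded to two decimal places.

2.80

Δg_obs = 979753.44 − 980024.59 = -271.15 mGal over Δh = 1620.7 − 201.7 = 1419.0 m
Equal Bouguer anomalies ⇒ Δg_obs + (0.3086 − 0.04193ρ)·Δh = 0
0.3086 − 0.04193ρ = −Δg_obs/Δh = 0.19109
ρ = (0.3086 − 0.19109) / 0.04193 = 2.80 g/cm³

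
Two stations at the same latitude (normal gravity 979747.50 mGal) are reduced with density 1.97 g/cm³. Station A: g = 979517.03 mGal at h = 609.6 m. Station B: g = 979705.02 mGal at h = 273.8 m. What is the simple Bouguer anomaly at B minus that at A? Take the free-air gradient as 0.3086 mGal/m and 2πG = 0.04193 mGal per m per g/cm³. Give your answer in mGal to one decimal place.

112.1

Δg_SB(A) = 979517.03 − 979747.50 + 0.3086×609.6 − 0.04193×1.97×609.6 = -92.70 mGal
Δg_SB(B) = 979705.02 − 979747.50 + 0.3086×273.8 − 0.04193×1.97×273.8 = 19.40 mGal
Difference = 19.40 − (-92.70) = 112.10 mGal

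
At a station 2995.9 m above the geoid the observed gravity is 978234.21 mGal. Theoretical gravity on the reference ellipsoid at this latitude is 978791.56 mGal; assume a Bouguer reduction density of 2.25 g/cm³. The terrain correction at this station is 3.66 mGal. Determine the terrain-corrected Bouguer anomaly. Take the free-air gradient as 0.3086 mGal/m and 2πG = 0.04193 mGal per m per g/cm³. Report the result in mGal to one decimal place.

88.2

Free-air correction = 0.3086 × 2995.9 = 924.53 mGal
Free-air anomaly = 978234.21 − 978791.56 + (924.53) = 367.18 mGal
Bouguer slab correction = 0.04193 × 2.25 × 2995.9 = 282.64 mGal
Simple Bouguer anomaly = 367.18 − (282.64) = 84.54 mGal
Complete Bouguer anomaly = 84.54 + 3.66 = 88.20 mGal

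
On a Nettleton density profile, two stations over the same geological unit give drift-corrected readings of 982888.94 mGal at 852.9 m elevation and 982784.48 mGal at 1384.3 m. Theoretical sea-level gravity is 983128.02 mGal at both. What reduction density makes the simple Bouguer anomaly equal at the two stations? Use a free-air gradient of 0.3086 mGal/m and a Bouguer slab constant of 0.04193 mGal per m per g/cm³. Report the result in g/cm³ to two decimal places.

Δg_obs = 982784.48 − 982888.94 = -104.46 mGal over Δh = 1384.3 − 852.9 = 531.4 m
Equal Bouguer anomalies ⇒ Δg_obs + (0.3086 − 0.04193ρ)·Δh = 0
0.3086 − 0.04193ρ = −Δg_obs/Δh = 0.19658
ρ = (0.3086 − 0.19658) / 0.04193 = 2.67 g/cm³

2.67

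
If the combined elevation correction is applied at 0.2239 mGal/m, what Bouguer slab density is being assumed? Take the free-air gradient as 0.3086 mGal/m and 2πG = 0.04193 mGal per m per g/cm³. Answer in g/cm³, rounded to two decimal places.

0.2239 = 0.3086 − 0.04193 × ρ
ρ = (0.3086 − 0.2239) / 0.04193 = 2.02 g/cm³

2.02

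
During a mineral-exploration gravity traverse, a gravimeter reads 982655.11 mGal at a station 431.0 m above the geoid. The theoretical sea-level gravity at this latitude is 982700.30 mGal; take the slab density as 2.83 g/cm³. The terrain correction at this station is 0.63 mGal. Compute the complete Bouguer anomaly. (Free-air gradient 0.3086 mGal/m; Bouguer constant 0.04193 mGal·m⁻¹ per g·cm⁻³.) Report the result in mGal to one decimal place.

37.3

Free-air correction = 0.3086 × 431.0 = 133.01 mGal
Free-air anomaly = 982655.11 − 982700.30 + (133.01) = 87.82 mGal
Bouguer slab correction = 0.04193 × 2.83 × 431.0 = 51.14 mGal
Simple Bouguer anomaly = 87.82 − (51.14) = 36.68 mGal
Complete Bouguer anomaly = 36.68 + 0.63 = 37.31 mGal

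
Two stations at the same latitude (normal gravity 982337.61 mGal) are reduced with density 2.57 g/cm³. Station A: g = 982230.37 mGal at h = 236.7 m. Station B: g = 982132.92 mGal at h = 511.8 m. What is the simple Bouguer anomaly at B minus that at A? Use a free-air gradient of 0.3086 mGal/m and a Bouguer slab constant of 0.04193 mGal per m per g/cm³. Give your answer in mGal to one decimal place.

-42.2

Δg_SB(A) = 982230.37 − 982337.61 + 0.3086×236.7 − 0.04193×2.57×236.7 = -59.70 mGal
Δg_SB(B) = 982132.92 − 982337.61 + 0.3086×511.8 − 0.04193×2.57×511.8 = -101.90 mGal
Difference = -101.90 − (-59.70) = -42.20 mGal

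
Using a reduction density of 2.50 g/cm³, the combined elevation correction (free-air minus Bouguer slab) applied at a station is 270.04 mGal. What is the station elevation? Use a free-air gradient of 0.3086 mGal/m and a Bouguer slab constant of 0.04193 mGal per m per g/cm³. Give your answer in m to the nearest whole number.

Combined gradient = 0.3086 − 0.04193 × 2.50 = 0.2037750 mGal/m
h = 270.04 / 0.2037750 = 1325.19 m

1325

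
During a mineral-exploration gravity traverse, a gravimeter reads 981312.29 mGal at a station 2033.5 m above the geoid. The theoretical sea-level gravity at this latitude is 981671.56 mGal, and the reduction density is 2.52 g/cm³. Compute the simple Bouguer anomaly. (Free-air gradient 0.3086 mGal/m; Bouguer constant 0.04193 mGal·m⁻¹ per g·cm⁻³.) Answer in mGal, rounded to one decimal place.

53.4

Free-air correction = 0.3086 × 2033.5 = 627.54 mGal
Free-air anomaly = 981312.29 − 981671.56 + (627.54) = 268.27 mGal
Bouguer slab correction = 0.04193 × 2.52 × 2033.5 = 214.87 mGal
Simple Bouguer anomaly = 268.27 − (214.87) = 53.40 mGal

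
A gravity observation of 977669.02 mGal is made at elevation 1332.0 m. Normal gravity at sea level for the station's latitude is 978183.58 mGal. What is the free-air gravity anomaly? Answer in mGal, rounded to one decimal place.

-103.5

Free-air correction = 0.3086 × 1332.0 = 411.06 mGal
Free-air anomaly = 977669.02 − 978183.58 + (411.06) = -103.50 mGal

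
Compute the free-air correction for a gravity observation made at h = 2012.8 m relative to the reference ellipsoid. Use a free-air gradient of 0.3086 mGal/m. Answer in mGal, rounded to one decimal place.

621.2

Free-air correction = 0.3086 × 2012.8 = 621.2 mGal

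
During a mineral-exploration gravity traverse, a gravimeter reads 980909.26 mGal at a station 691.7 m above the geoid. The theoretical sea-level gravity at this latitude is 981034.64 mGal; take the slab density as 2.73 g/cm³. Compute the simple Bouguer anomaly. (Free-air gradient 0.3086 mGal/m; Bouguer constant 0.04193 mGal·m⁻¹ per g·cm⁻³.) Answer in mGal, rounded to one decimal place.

8.9

Free-air correction = 0.3086 × 691.7 = 213.46 mGal
Free-air anomaly = 980909.26 − 981034.64 + (213.46) = 88.08 mGal
Bouguer slab correction = 0.04193 × 2.73 × 691.7 = 79.18 mGal
Simple Bouguer anomaly = 88.08 − (79.18) = 8.90 mGal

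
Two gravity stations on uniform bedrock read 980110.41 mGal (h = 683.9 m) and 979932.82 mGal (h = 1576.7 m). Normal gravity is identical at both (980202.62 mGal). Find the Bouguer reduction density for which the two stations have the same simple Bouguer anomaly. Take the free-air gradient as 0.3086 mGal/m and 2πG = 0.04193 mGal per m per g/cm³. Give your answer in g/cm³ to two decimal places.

2.62

Δg_obs = 979932.82 − 980110.41 = -177.59 mGal over Δh = 1576.7 − 683.9 = 892.8 m
Equal Bouguer anomalies ⇒ Δg_obs + (0.3086 − 0.04193ρ)·Δh = 0
0.3086 − 0.04193ρ = −Δg_obs/Δh = 0.19891
ρ = (0.3086 − 0.19891) / 0.04193 = 2.62 g/cm³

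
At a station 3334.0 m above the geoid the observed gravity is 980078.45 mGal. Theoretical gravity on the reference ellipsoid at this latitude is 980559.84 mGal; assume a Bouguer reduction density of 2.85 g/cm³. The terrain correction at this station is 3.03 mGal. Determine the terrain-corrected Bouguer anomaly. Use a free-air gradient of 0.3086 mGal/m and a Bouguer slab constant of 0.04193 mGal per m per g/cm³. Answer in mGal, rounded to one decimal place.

152.1

Free-air correction = 0.3086 × 3334.0 = 1028.87 mGal
Free-air anomaly = 980078.45 − 980559.84 + (1028.87) = 547.48 mGal
Bouguer slab correction = 0.04193 × 2.85 × 3334.0 = 398.41 mGal
Simple Bouguer anomaly = 547.48 − (398.41) = 149.07 mGal
Complete Bouguer anomaly = 149.07 + 3.03 = 152.10 mGal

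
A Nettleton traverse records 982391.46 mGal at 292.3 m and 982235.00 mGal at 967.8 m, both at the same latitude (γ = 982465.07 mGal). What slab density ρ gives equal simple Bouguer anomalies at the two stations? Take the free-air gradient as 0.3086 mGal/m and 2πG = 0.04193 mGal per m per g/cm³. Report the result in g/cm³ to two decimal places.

Δg_obs = 982235.00 − 982391.46 = -156.46 mGal over Δh = 967.8 − 292.3 = 675.5 m
Equal Bouguer anomalies ⇒ Δg_obs + (0.3086 − 0.04193ρ)·Δh = 0
0.3086 − 0.04193ρ = −Δg_obs/Δh = 0.23162
ρ = (0.3086 − 0.23162) / 0.04193 = 1.84 g/cm³

1.84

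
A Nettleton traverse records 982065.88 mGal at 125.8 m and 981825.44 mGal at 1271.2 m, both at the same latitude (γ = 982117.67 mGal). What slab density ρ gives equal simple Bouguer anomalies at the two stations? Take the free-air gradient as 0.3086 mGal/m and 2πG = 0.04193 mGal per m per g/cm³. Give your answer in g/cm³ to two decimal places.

2.35

Δg_obs = 981825.44 − 982065.88 = -240.44 mGal over Δh = 1271.2 − 125.8 = 1145.4 m
Equal Bouguer anomalies ⇒ Δg_obs + (0.3086 − 0.04193ρ)·Δh = 0
0.3086 − 0.04193ρ = −Δg_obs/Δh = 0.20992
ρ = (0.3086 − 0.20992) / 0.04193 = 2.35 g/cm³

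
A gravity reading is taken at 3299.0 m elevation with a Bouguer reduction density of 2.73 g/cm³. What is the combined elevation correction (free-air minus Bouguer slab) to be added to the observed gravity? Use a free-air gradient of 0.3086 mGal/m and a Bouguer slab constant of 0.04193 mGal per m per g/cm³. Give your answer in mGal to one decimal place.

Combined gradient = 0.3086 − 0.04193 × 2.73 = 0.1941311 mGal/m
Combined elevation correction = 0.1941311 × 3299.0 = 640.4 mGal

640.4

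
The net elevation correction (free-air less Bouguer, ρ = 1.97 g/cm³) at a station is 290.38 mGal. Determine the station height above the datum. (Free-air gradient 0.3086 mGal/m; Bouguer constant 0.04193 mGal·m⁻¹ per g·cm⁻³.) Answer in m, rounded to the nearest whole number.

1285

Combined gradient = 0.3086 − 0.04193 × 1.97 = 0.2259979 mGal/m
h = 290.38 / 0.2259979 = 1284.88 m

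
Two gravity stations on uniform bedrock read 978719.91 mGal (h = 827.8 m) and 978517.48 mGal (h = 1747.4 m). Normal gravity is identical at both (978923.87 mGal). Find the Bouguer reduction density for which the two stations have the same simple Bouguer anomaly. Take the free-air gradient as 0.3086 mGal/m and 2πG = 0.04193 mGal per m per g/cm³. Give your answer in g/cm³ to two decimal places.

2.11

Δg_obs = 978517.48 − 978719.91 = -202.43 mGal over Δh = 1747.4 − 827.8 = 919.6 m
Equal Bouguer anomalies ⇒ Δg_obs + (0.3086 − 0.04193ρ)·Δh = 0
0.3086 − 0.04193ρ = −Δg_obs/Δh = 0.22013
ρ = (0.3086 − 0.22013) / 0.04193 = 2.11 g/cm³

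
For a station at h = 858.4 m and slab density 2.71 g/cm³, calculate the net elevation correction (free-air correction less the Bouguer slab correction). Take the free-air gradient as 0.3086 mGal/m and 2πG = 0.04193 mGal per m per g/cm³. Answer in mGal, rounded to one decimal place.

167.4

Combined gradient = 0.3086 − 0.04193 × 2.71 = 0.1949697 mGal/m
Combined elevation correction = 0.1949697 × 858.4 = 167.4 mGal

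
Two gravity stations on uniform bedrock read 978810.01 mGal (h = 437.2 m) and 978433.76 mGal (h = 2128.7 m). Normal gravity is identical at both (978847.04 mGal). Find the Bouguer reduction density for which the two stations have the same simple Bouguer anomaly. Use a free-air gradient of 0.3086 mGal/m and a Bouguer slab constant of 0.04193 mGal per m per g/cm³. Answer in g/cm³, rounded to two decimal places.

Δg_obs = 978433.76 − 978810.01 = -376.25 mGal over Δh = 2128.7 − 437.2 = 1691.5 m
Equal Bouguer anomalies ⇒ Δg_obs + (0.3086 − 0.04193ρ)·Δh = 0
0.3086 − 0.04193ρ = −Δg_obs/Δh = 0.22244
ρ = (0.3086 − 0.22244) / 0.04193 = 2.05 g/cm³

2.05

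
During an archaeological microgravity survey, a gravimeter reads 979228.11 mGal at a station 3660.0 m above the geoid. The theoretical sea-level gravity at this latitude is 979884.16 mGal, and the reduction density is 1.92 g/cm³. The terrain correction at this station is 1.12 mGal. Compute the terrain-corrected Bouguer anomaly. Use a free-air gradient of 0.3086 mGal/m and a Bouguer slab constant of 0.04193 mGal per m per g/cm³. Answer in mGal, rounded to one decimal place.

179.9

Free-air correction = 0.3086 × 3660.0 = 1129.48 mGal
Free-air anomaly = 979228.11 − 979884.16 + (1129.48) = 473.43 mGal
Bouguer slab correction = 0.04193 × 1.92 × 3660.0 = 294.65 mGal
Simple Bouguer anomaly = 473.43 − (294.65) = 178.78 mGal
Complete Bouguer anomaly = 178.78 + 1.12 = 179.90 mGal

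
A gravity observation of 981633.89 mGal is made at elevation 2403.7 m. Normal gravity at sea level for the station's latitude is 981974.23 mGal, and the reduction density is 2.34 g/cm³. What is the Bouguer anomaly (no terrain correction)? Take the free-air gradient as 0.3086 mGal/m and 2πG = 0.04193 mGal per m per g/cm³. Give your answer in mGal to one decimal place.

165.6

Free-air correction = 0.3086 × 2403.7 = 741.78 mGal
Free-air anomaly = 981633.89 − 981974.23 + (741.78) = 401.44 mGal
Bouguer slab correction = 0.04193 × 2.34 × 2403.7 = 235.84 mGal
Simple Bouguer anomaly = 401.44 − (235.84) = 165.60 mGal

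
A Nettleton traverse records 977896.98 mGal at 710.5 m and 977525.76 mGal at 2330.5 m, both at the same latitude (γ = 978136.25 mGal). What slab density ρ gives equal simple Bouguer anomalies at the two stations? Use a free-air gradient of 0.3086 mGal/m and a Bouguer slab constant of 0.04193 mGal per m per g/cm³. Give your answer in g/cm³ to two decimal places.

Δg_obs = 977525.76 − 977896.98 = -371.22 mGal over Δh = 2330.5 − 710.5 = 1620.0 m
Equal Bouguer anomalies ⇒ Δg_obs + (0.3086 − 0.04193ρ)·Δh = 0
0.3086 − 0.04193ρ = −Δg_obs/Δh = 0.22915
ρ = (0.3086 − 0.22915) / 0.04193 = 1.89 g/cm³

1.89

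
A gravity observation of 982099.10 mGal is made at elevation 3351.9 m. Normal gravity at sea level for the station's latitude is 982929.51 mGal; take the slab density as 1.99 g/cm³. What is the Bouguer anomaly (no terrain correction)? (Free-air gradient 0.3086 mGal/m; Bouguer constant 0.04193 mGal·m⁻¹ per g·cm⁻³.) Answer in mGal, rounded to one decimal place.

-75.7

Free-air correction = 0.3086 × 3351.9 = 1034.40 mGal
Free-air anomaly = 982099.10 − 982929.51 + (1034.40) = 203.99 mGal
Bouguer slab correction = 0.04193 × 1.99 × 3351.9 = 279.68 mGal
Simple Bouguer anomaly = 203.99 − (279.68) = -75.69 mGal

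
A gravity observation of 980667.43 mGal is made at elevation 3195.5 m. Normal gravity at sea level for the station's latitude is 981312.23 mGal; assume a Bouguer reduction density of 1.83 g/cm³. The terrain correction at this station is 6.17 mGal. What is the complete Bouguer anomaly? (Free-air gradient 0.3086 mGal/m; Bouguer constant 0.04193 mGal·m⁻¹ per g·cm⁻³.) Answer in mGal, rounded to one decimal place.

102.3

Free-air correction = 0.3086 × 3195.5 = 986.13 mGal
Free-air anomaly = 980667.43 − 981312.23 + (986.13) = 341.33 mGal
Bouguer slab correction = 0.04193 × 1.83 × 3195.5 = 245.20 mGal
Simple Bouguer anomaly = 341.33 − (245.20) = 96.13 mGal
Complete Bouguer anomaly = 96.13 + 6.17 = 102.30 mGal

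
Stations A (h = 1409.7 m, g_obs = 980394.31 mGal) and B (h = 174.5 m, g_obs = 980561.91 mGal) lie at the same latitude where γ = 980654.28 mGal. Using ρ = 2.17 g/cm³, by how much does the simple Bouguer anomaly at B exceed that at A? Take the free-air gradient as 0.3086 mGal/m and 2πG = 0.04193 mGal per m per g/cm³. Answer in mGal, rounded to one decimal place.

Δg_SB(A) = 980394.31 − 980654.28 + 0.3086×1409.7 − 0.04193×2.17×1409.7 = 46.80 mGal
Δg_SB(B) = 980561.91 − 980654.28 + 0.3086×174.5 − 0.04193×2.17×174.5 = -54.40 mGal
Difference = -54.40 − (46.80) = -101.20 mGal

-101.2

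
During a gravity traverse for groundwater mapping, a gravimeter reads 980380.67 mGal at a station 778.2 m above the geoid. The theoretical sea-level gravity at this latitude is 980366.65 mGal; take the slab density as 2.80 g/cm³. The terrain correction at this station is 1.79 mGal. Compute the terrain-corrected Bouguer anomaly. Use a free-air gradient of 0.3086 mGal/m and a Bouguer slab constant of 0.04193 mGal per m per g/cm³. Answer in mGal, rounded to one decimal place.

Free-air correction = 0.3086 × 778.2 = 240.15 mGal
Free-air anomaly = 980380.67 − 980366.65 + (240.15) = 254.17 mGal
Bouguer slab correction = 0.04193 × 2.80 × 778.2 = 91.36 mGal
Simple Bouguer anomaly = 254.17 − (91.36) = 162.81 mGal
Complete Bouguer anomaly = 162.81 + 1.79 = 164.60 mGal

164.6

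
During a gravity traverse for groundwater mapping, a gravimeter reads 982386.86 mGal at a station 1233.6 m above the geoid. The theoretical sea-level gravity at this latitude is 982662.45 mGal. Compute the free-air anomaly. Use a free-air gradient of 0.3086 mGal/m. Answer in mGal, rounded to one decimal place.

Free-air correction = 0.3086 × 1233.6 = 380.69 mGal
Free-air anomaly = 982386.86 − 982662.45 + (380.69) = 105.10 mGal

105.1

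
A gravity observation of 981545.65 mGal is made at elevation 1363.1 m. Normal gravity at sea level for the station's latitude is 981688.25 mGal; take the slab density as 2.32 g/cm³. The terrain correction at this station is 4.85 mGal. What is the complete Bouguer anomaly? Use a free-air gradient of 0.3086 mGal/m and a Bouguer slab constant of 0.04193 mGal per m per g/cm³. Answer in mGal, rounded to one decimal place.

150.3

Free-air correction = 0.3086 × 1363.1 = 420.65 mGal
Free-air anomaly = 981545.65 − 981688.25 + (420.65) = 278.05 mGal
Bouguer slab correction = 0.04193 × 2.32 × 1363.1 = 132.60 mGal
Simple Bouguer anomaly = 278.05 − (132.60) = 145.45 mGal
Complete Bouguer anomaly = 145.45 + 4.85 = 150.30 mGal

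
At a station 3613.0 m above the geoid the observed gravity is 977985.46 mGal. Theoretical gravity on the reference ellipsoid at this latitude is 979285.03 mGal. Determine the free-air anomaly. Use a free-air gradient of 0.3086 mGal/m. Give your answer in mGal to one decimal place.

-184.6

Free-air correction = 0.3086 × 3613.0 = 1114.97 mGal
Free-air anomaly = 977985.46 − 979285.03 + (1114.97) = -184.60 mGal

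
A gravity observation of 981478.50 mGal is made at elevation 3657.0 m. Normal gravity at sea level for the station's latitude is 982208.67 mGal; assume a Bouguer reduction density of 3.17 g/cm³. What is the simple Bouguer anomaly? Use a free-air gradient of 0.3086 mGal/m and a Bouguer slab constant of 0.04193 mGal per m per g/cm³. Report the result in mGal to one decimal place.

Free-air correction = 0.3086 × 3657.0 = 1128.55 mGal
Free-air anomaly = 981478.50 − 982208.67 + (1128.55) = 398.38 mGal
Bouguer slab correction = 0.04193 × 3.17 × 3657.0 = 486.08 mGal
Simple Bouguer anomaly = 398.38 − (486.08) = -87.70 mGal

-87.7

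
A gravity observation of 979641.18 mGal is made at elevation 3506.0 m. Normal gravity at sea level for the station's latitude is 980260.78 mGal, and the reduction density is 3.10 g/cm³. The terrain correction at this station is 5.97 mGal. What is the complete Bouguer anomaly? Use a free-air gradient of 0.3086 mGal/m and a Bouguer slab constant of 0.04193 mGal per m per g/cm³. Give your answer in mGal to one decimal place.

Free-air correction = 0.3086 × 3506.0 = 1081.95 mGal
Free-air anomaly = 979641.18 − 980260.78 + (1081.95) = 462.35 mGal
Bouguer slab correction = 0.04193 × 3.10 × 3506.0 = 455.72 mGal
Simple Bouguer anomaly = 462.35 − (455.72) = 6.63 mGal
Complete Bouguer anomaly = 6.63 + 5.97 = 12.60 mGal

12.6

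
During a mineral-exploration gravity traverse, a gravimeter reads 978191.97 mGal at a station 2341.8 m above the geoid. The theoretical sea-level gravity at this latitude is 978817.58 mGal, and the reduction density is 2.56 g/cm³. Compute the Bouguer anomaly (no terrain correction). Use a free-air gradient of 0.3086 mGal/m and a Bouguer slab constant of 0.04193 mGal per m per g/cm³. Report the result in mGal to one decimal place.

Free-air correction = 0.3086 × 2341.8 = 722.68 mGal
Free-air anomaly = 978191.97 − 978817.58 + (722.68) = 97.07 mGal
Bouguer slab correction = 0.04193 × 2.56 × 2341.8 = 251.37 mGal
Simple Bouguer anomaly = 97.07 − (251.37) = -154.30 mGal

-154.3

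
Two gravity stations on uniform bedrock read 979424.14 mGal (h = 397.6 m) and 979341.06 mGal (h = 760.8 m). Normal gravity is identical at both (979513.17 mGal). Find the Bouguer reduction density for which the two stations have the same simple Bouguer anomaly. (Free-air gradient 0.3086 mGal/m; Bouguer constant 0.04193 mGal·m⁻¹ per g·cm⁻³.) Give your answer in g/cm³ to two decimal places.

1.90

Δg_obs = 979341.06 − 979424.14 = -83.08 mGal over Δh = 760.8 − 397.6 = 363.2 m
Equal Bouguer anomalies ⇒ Δg_obs + (0.3086 − 0.04193ρ)·Δh = 0
0.3086 − 0.04193ρ = −Δg_obs/Δh = 0.22874
ρ = (0.3086 − 0.22874) / 0.04193 = 1.90 g/cm³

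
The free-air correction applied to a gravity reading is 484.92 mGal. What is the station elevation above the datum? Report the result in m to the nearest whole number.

1571

h = 484.92 / 0.3086 = 1571.35 m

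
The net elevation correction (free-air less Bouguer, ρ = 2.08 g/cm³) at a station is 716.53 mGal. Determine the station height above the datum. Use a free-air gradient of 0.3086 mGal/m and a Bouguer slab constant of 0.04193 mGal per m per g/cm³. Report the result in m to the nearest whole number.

3237

Combined gradient = 0.3086 − 0.04193 × 2.08 = 0.2213856 mGal/m
h = 716.53 / 0.2213856 = 3236.57 m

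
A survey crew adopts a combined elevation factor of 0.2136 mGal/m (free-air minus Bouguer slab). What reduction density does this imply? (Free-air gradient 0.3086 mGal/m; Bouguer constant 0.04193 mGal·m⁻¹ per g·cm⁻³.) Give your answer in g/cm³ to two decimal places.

2.27

0.2136 = 0.3086 − 0.04193 × ρ
ρ = (0.3086 − 0.2136) / 0.04193 = 2.27 g/cm³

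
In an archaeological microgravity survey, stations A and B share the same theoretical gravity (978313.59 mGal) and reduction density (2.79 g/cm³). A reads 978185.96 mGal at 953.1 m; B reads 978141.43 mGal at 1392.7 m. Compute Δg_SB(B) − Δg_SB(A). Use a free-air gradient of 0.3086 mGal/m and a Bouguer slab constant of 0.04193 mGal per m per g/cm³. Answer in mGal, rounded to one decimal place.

39.7

Δg_SB(A) = 978185.96 − 978313.59 + 0.3086×953.1 − 0.04193×2.79×953.1 = 55.00 mGal
Δg_SB(B) = 978141.43 − 978313.59 + 0.3086×1392.7 − 0.04193×2.79×1392.7 = 94.70 mGal
Difference = 94.70 − (55.00) = 39.70 mGal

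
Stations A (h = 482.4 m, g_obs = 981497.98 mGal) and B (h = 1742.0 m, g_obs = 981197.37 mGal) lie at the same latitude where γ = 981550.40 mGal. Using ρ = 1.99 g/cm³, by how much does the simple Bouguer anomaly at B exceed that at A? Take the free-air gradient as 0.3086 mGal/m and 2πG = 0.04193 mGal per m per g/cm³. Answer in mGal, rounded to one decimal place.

-17.0

Δg_SB(A) = 981497.98 − 981550.40 + 0.3086×482.4 − 0.04193×1.99×482.4 = 56.20 mGal
Δg_SB(B) = 981197.37 − 981550.40 + 0.3086×1742.0 − 0.04193×1.99×1742.0 = 39.20 mGal
Difference = 39.20 − (56.20) = -17.00 mGal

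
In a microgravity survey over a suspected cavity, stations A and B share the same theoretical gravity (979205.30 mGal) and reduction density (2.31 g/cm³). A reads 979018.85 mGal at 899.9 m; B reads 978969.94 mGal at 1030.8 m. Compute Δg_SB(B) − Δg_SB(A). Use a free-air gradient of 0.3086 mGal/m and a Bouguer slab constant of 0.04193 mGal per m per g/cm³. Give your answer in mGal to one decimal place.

-21.2

Δg_SB(A) = 979018.85 − 979205.30 + 0.3086×899.9 − 0.04193×2.31×899.9 = 4.10 mGal
Δg_SB(B) = 978969.94 − 979205.30 + 0.3086×1030.8 − 0.04193×2.31×1030.8 = -17.10 mGal
Difference = -17.10 − (4.10) = -21.20 mGal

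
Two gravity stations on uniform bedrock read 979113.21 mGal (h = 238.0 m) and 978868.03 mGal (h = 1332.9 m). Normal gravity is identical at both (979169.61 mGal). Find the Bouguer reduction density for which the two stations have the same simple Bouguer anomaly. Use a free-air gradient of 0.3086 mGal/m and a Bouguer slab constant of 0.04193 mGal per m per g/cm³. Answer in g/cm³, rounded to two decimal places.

2.02

Δg_obs = 978868.03 − 979113.21 = -245.18 mGal over Δh = 1332.9 − 238.0 = 1094.9 m
Equal Bouguer anomalies ⇒ Δg_obs + (0.3086 − 0.04193ρ)·Δh = 0
0.3086 − 0.04193ρ = −Δg_obs/Δh = 0.22393
ρ = (0.3086 − 0.22393) / 0.04193 = 2.02 g/cm³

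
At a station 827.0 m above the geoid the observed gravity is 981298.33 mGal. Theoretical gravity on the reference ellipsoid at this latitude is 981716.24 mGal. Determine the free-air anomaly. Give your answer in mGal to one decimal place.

-162.7

Free-air correction = 0.3086 × 827.0 = 255.21 mGal
Free-air anomaly = 981298.33 − 981716.24 + (255.21) = -162.70 mGal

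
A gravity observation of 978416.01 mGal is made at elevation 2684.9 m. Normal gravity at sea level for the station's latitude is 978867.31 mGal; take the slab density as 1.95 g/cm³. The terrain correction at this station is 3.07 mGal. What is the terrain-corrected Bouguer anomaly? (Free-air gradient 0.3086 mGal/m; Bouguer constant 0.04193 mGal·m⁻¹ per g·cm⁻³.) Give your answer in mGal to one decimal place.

Free-air correction = 0.3086 × 2684.9 = 828.56 mGal
Free-air anomaly = 978416.01 − 978867.31 + (828.56) = 377.26 mGal
Bouguer slab correction = 0.04193 × 1.95 × 2684.9 = 219.53 mGal
Simple Bouguer anomaly = 377.26 − (219.53) = 157.73 mGal
Complete Bouguer anomaly = 157.73 + 3.07 = 160.80 mGal

160.8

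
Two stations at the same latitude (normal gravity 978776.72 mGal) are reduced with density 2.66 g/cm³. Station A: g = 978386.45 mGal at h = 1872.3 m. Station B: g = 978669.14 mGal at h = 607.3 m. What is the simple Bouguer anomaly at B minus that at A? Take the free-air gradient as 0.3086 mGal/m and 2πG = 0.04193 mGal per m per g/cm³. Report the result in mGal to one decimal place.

Δg_SB(A) = 978386.45 − 978776.72 + 0.3086×1872.3 − 0.04193×2.66×1872.3 = -21.30 mGal
Δg_SB(B) = 978669.14 − 978776.72 + 0.3086×607.3 − 0.04193×2.66×607.3 = 12.10 mGal
Difference = 12.10 − (-21.30) = 33.40 mGal

33.4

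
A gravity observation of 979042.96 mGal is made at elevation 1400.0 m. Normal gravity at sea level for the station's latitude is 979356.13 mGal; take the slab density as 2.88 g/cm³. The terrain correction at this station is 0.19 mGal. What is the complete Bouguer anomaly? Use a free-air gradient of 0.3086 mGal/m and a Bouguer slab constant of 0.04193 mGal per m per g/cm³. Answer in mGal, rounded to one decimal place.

Free-air correction = 0.3086 × 1400.0 = 432.04 mGal
Free-air anomaly = 979042.96 − 979356.13 + (432.04) = 118.87 mGal
Bouguer slab correction = 0.04193 × 2.88 × 1400.0 = 169.06 mGal
Simple Bouguer anomaly = 118.87 − (169.06) = -50.19 mGal
Complete Bouguer anomaly = -50.19 + 0.19 = -50.00 mGal

-50.0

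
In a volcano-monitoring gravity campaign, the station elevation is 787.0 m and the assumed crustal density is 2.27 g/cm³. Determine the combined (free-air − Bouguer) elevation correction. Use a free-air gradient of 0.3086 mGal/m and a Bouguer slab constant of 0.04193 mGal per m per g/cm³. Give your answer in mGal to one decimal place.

168.0

Combined gradient = 0.3086 − 0.04193 × 2.27 = 0.2134189 mGal/m
Combined elevation correction = 0.2134189 × 787.0 = 168.0 mGal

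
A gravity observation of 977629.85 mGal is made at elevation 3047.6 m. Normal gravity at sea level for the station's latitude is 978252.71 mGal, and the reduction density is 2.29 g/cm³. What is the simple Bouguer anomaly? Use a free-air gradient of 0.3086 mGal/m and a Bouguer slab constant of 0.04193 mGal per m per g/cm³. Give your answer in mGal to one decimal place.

25.0

Free-air correction = 0.3086 × 3047.6 = 940.49 mGal
Free-air anomaly = 977629.85 − 978252.71 + (940.49) = 317.63 mGal
Bouguer slab correction = 0.04193 × 2.29 × 3047.6 = 292.63 mGal
Simple Bouguer anomaly = 317.63 − (292.63) = 25.00 mGal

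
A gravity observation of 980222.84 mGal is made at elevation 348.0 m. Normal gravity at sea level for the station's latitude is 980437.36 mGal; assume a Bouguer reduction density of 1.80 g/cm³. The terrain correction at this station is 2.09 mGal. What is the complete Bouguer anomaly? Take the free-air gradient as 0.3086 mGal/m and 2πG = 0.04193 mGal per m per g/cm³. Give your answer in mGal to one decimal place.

-131.3

Free-air correction = 0.3086 × 348.0 = 107.39 mGal
Free-air anomaly = 980222.84 − 980437.36 + (107.39) = -107.13 mGal
Bouguer slab correction = 0.04193 × 1.80 × 348.0 = 26.26 mGal
Simple Bouguer anomaly = -107.13 − (26.26) = -133.39 mGal
Complete Bouguer anomaly = -133.39 + 2.09 = -131.30 mGal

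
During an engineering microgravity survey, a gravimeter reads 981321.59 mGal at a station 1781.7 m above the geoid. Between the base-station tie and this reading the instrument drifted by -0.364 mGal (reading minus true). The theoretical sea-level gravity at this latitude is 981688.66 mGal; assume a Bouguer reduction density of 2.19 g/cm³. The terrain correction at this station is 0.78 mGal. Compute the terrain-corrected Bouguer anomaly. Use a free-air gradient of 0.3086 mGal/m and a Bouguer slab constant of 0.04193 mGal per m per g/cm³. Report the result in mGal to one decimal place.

Drift-corrected reading = 981321.59 − (-0.364) = 981321.954 mGal
Free-air correction = 0.3086 × 1781.7 = 549.83 mGal
Free-air anomaly = 981321.954 − 981688.66 + (549.83) = 183.124 mGal
Bouguer slab correction = 0.04193 × 2.19 × 1781.7 = 163.61 mGal
Simple Bouguer anomaly = 183.124 − (163.61) = 19.514 mGal
Complete Bouguer anomaly = 19.514 + 0.78 = 20.294 mGal

20.3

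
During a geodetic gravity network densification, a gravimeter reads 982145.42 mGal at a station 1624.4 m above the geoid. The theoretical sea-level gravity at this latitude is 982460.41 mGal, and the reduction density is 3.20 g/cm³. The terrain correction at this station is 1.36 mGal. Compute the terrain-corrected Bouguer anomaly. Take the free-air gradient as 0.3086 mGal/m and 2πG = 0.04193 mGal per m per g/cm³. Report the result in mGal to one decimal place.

Free-air correction = 0.3086 × 1624.4 = 501.29 mGal
Free-air anomaly = 982145.42 − 982460.41 + (501.29) = 186.30 mGal
Bouguer slab correction = 0.04193 × 3.20 × 1624.4 = 217.96 mGal
Simple Bouguer anomaly = 186.30 − (217.96) = -31.66 mGal
Complete Bouguer anomaly = -31.66 + 1.36 = -30.30 mGal

-30.3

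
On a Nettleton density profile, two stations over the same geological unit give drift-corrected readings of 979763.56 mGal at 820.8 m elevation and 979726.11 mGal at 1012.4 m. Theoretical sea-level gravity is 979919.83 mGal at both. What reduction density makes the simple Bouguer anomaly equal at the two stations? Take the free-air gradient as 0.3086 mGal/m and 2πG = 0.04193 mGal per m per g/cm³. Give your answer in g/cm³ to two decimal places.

Δg_obs = 979726.11 − 979763.56 = -37.45 mGal over Δh = 1012.4 − 820.8 = 191.6 m
Equal Bouguer anomalies ⇒ Δg_obs + (0.3086 − 0.04193ρ)·Δh = 0
0.3086 − 0.04193ρ = −Δg_obs/Δh = 0.19546
ρ = (0.3086 − 0.19546) / 0.04193 = 2.70 g/cm³

2.70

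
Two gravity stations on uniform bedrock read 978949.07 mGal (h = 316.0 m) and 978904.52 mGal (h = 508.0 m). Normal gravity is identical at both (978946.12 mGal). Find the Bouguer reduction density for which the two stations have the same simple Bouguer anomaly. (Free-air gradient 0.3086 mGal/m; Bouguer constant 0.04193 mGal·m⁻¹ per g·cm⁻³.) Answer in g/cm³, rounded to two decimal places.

Δg_obs = 978904.52 − 978949.07 = -44.55 mGal over Δh = 508.0 − 316.0 = 192.0 m
Equal Bouguer anomalies ⇒ Δg_obs + (0.3086 − 0.04193ρ)·Δh = 0
0.3086 − 0.04193ρ = −Δg_obs/Δh = 0.23203
ρ = (0.3086 − 0.23203) / 0.04193 = 1.83 g/cm³

1.83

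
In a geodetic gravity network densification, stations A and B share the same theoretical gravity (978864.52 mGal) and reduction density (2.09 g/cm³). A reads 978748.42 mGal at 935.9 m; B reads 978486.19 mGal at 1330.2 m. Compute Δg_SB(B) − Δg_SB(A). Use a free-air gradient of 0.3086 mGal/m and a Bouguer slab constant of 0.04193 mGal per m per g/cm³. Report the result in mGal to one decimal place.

-175.1

Δg_SB(A) = 978748.42 − 978864.52 + 0.3086×935.9 − 0.04193×2.09×935.9 = 90.70 mGal
Δg_SB(B) = 978486.19 − 978864.52 + 0.3086×1330.2 − 0.04193×2.09×1330.2 = -84.40 mGal
Difference = -84.40 − (90.70) = -175.10 mGal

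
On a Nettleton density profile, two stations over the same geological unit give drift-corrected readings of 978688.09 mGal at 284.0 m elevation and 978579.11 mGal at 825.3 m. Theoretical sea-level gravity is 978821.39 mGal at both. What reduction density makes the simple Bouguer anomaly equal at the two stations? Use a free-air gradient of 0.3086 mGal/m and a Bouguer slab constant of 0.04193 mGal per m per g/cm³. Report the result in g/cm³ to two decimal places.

Δg_obs = 978579.11 − 978688.09 = -108.98 mGal over Δh = 825.3 − 284.0 = 541.3 m
Equal Bouguer anomalies ⇒ Δg_obs + (0.3086 − 0.04193ρ)·Δh = 0
0.3086 − 0.04193ρ = −Δg_obs/Δh = 0.20133
ρ = (0.3086 − 0.20133) / 0.04193 = 2.56 g/cm³

2.56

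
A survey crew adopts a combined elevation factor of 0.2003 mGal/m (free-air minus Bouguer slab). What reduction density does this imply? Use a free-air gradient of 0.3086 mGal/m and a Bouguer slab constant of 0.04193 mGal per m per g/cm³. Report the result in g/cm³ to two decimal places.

0.2003 = 0.3086 − 0.04193 × ρ
ρ = (0.3086 − 0.2003) / 0.04193 = 2.58 g/cm³

2.58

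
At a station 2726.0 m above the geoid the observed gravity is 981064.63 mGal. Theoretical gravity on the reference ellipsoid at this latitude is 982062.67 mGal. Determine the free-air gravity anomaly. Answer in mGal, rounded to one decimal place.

-156.8

Free-air correction = 0.3086 × 2726.0 = 841.24 mGal
Free-air anomaly = 981064.63 − 982062.67 + (841.24) = -156.80 mGal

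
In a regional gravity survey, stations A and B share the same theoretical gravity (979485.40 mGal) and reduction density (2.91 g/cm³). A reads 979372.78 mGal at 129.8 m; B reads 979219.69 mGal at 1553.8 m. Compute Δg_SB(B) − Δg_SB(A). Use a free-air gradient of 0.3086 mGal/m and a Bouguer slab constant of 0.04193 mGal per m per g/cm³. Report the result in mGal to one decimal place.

112.6

Δg_SB(A) = 979372.78 − 979485.40 + 0.3086×129.8 − 0.04193×2.91×129.8 = -88.40 mGal
Δg_SB(B) = 979219.69 − 979485.40 + 0.3086×1553.8 − 0.04193×2.91×1553.8 = 24.20 mGal
Difference = 24.20 − (-88.40) = 112.60 mGal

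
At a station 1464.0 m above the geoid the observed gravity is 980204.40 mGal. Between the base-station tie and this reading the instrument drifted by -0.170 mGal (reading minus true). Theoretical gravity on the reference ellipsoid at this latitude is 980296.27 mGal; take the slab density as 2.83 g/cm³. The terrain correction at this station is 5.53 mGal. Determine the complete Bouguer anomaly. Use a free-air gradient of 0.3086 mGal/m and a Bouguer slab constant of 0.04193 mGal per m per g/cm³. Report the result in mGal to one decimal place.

191.9

Drift-corrected reading = 980204.40 − (-0.170) = 980204.570 mGal
Free-air correction = 0.3086 × 1464.0 = 451.79 mGal
Free-air anomaly = 980204.570 − 980296.27 + (451.79) = 360.090 mGal
Bouguer slab correction = 0.04193 × 2.83 × 1464.0 = 173.72 mGal
Simple Bouguer anomaly = 360.090 − (173.72) = 186.370 mGal
Complete Bouguer anomaly = 186.370 + 5.53 = 191.900 mGal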